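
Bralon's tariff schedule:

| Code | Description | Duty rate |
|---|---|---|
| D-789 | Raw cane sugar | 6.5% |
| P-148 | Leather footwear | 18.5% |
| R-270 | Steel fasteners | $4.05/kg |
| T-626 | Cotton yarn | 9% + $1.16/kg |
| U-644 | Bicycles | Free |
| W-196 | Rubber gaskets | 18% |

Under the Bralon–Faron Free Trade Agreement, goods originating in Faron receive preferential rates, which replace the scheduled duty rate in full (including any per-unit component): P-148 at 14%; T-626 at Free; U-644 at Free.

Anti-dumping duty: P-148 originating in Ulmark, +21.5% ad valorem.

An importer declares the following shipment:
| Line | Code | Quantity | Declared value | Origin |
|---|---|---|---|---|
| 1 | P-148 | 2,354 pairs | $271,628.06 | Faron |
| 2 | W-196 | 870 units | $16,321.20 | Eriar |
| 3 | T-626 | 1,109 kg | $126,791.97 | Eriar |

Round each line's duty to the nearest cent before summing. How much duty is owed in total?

Line 1 (P-148, Faron, 2,354 pairs, $271,628.06):
Base rate for P-148 is 18.5%.
Origin Faron qualifies under the Bralon–Faron agreement and P-148 is covered: preferential rate 14% applies instead.
The additional-duty order on P-148 targets Ulmark, not Faron; it does not apply.
Duty = $271,628.06 × 14% = $38,027.93.
Line 2 (W-196, Eriar, 870 units, $16,321.20):
Base rate for W-196 is 18%.
Duty = $16,321.20 × 18% = $2,937.82.
Line 3 (T-626, Eriar, 1,109 kg, $126,791.97):
Base rate for T-626 is 9% + $1.16/kg.
T-626 has an FTA preferential rate, but origin Eriar is not Faron; base rate stands.
Duty = $126,791.97 × 9% + 1,109 × $1.16 = $12,697.72.
Total = $38,027.93 + $2,937.82 + $12,697.72 = $53,663.47.

$53,663.47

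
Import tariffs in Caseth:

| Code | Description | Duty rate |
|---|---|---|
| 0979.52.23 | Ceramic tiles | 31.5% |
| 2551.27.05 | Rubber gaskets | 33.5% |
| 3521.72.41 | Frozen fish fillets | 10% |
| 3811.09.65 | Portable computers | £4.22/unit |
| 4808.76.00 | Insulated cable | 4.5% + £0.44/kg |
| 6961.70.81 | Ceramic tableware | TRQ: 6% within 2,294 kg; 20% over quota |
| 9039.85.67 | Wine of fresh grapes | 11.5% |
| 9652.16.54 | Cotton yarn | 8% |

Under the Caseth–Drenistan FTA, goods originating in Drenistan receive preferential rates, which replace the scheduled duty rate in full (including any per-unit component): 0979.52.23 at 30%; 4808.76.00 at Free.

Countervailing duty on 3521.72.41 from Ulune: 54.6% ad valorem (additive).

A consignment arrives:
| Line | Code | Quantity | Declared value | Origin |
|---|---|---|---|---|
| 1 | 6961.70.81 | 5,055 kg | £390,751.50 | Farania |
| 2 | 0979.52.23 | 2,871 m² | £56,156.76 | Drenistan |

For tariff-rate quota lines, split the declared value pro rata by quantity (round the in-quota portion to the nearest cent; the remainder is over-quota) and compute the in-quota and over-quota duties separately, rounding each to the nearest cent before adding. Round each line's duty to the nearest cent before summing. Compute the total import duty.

£70,171.66

Line 1 (6961.70.81, Farania, 5,055 kg, £390,751.50):
Code 6961.70.81 is under a tariff-rate quota (threshold 2,294 kg). In-quota: 2,294 kg at 6%; over-quota: 2,761 kg at 20%.
Pro-rata value split: in-quota = £390,751.50 × 2,294/5,055 = £177,326.20; over-quota = £390,751.50 − £177,326.20 = £213,425.30.
In-quota duty = £177,326.20 × 6% = £10,639.57. Over-quota duty = £213,425.30 × 20% = £42,685.06.
Line duty = £10,639.57 + £42,685.06 = £53,324.63.
Line 2 (0979.52.23, Drenistan, 2,871 m², £56,156.76):
Base rate for 0979.52.23 is 31.5%.
Origin Drenistan qualifies under the Caseth–Drenistan agreement and 0979.52.23 is covered: preferential rate 30% applies instead.
Duty = £56,156.76 × 30% = £16,847.03.
Total = £53,324.63 + £16,847.03 = £70,171.66.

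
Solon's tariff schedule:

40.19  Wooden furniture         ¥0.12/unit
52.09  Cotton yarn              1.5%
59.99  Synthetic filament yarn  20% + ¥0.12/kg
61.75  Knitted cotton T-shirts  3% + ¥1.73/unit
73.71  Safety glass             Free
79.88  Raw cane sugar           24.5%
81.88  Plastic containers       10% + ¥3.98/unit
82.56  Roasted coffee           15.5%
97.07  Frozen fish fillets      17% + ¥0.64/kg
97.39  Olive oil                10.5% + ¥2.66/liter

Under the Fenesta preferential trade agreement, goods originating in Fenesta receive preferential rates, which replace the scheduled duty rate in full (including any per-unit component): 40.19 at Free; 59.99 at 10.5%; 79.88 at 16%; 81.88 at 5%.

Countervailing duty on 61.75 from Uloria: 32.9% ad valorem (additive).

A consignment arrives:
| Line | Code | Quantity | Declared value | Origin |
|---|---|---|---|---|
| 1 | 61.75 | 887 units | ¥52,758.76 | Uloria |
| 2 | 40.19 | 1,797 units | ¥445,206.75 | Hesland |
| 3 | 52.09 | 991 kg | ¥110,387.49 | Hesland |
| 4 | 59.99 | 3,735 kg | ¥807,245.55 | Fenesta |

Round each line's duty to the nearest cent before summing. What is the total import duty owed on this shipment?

¥107,107.13

Line 1 (61.75, Uloria, 887 units, ¥52,758.76):
Base rate for 61.75 is 3% + ¥1.73/unit.
Additional duty on 61.75 from Uloria: +32.9%. Applied ad valorem rate: 3% + 32.9% = 35.9%.
Duty = ¥52,758.76 × 35.9% + 887 × ¥1.73 = ¥20,474.90.
Line 2 (40.19, Hesland, 1,797 units, ¥445,206.75):
Base rate for 40.19 is ¥0.12/unit.
40.19 has an FTA preferential rate, but origin Hesland is not Fenesta; base rate stands.
Duty = 1,797 × ¥0.12 = ¥215.64.
Line 3 (52.09, Hesland, 991 kg, ¥110,387.49):
Base rate for 52.09 is 1.5%.
Duty = ¥110,387.49 × 1.5% = ¥1,655.81.
Line 4 (59.99, Fenesta, 3,735 kg, ¥807,245.55):
Base rate for 59.99 is 20% + ¥0.12/kg.
Origin Fenesta qualifies under the Solon–Fenesta agreement and 59.99 is covered: preferential rate 10.5% applies instead.
Duty = ¥807,245.55 × 10.5% = ¥84,760.78.
Total = ¥20,474.90 + ¥215.64 + ¥1,655.81 + ¥84,760.78 = ¥107,107.13.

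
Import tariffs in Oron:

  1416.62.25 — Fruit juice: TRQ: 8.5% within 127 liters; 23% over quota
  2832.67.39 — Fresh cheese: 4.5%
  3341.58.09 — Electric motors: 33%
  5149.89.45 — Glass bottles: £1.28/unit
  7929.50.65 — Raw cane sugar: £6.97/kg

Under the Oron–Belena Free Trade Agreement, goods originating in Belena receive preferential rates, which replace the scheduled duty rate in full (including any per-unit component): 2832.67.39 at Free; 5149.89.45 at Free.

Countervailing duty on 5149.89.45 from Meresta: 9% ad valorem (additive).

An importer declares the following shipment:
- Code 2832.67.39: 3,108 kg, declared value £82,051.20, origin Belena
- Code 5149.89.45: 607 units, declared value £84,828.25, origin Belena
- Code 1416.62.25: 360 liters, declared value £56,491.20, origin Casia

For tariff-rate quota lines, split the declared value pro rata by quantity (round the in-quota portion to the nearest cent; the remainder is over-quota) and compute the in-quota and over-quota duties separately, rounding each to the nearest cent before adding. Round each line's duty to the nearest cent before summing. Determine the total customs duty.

Line 1 (2832.67.39, Belena, 3,108 kg, £82,051.20):
Base rate for 2832.67.39 is 4.5%.
Origin Belena qualifies under the Oron–Belena agreement and 2832.67.39 is covered: preferential rate Free applies instead.
Duty = £82,051.20 × 0% = £0.00.
Line 2 (5149.89.45, Belena, 607 units, £84,828.25):
Base rate for 5149.89.45 is £1.28/unit.
Origin Belena qualifies under the Oron–Belena agreement and 5149.89.45 is covered: preferential rate Free applies instead.
The additional-duty order on 5149.89.45 targets Meresta, not Belena; it does not apply.
Duty = £84,828.25 × 0% = £0.00.
Line 3 (1416.62.25, Casia, 360 liters, £56,491.20):
Code 1416.62.25 is under a tariff-rate quota (threshold 127 liters). In-quota: 127 liters at 8.5%; over-quota: 233 liters at 23%.
Pro-rata value split: in-quota = £56,491.20 × 127/360 = £19,928.84; over-quota = £56,491.20 − £19,928.84 = £36,562.36.
In-quota duty = £19,928.84 × 8.5% = £1,693.95. Over-quota duty = £36,562.36 × 23% = £8,409.34.
Line duty = £1,693.95 + £8,409.34 = £10,103.29.
Total = £0.00 + £0.00 + £10,103.29 = £10,103.29.

£10,103.29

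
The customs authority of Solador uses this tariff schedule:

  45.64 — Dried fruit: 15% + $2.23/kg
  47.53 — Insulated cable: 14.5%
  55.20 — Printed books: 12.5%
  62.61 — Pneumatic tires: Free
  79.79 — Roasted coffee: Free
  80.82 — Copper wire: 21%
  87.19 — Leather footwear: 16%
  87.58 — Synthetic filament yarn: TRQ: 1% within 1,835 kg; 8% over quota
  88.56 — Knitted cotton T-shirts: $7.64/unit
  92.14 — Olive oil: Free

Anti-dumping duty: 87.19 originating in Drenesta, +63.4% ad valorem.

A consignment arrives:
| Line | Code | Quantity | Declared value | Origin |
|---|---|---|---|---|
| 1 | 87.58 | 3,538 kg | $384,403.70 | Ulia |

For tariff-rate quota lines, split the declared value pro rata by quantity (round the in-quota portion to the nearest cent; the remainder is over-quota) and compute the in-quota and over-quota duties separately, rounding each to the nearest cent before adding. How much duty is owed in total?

$16,796.21

Line 1 (87.58, Ulia, 3,538 kg, $384,403.70):
Code 87.58 is under a tariff-rate quota (threshold 1,835 kg). In-quota: 1,835 kg at 1%; over-quota: 1,703 kg at 8%.
Pro-rata value split: in-quota = $384,403.70 × 1,835/3,538 = $199,372.75; over-quota = $384,403.70 − $199,372.75 = $185,030.95.
In-quota duty = $199,372.75 × 1% = $1,993.73. Over-quota duty = $185,030.95 × 8% = $14,802.48.
Line duty = $1,993.73 + $14,802.48 = $16,796.21.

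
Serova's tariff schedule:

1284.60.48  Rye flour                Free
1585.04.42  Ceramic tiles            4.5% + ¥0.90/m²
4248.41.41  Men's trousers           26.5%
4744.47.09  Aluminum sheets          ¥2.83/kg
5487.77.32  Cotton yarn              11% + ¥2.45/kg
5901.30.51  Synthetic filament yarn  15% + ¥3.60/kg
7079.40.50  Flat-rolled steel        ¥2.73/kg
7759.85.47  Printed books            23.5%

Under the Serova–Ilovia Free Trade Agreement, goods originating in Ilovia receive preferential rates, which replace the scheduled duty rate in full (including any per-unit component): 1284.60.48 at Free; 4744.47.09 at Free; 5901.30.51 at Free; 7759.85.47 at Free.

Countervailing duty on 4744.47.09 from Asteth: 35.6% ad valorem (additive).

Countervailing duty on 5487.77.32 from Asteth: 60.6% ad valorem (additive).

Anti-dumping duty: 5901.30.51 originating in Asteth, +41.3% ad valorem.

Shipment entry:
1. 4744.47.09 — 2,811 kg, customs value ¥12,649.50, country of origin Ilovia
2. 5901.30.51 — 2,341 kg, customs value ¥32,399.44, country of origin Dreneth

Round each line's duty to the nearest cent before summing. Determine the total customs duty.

Line 1 (4744.47.09, Ilovia, 2,811 kg, ¥12,649.50):
Base rate for 4744.47.09 is ¥2.83/kg.
Origin Ilovia qualifies under the Serova–Ilovia agreement and 4744.47.09 is covered: preferential rate Free applies instead.
The additional-duty order on 4744.47.09 targets Asteth, not Ilovia; it does not apply.
Duty = ¥12,649.50 × 0% = ¥0.00.
Line 2 (5901.30.51, Dreneth, 2,341 kg, ¥32,399.44):
Base rate for 5901.30.51 is 15% + ¥3.60/kg.
5901.30.51 has an FTA preferential rate, but origin Dreneth is not Ilovia; base rate stands.
The additional-duty order on 5901.30.51 targets Asteth, not Dreneth; it does not apply.
Duty = ¥32,399.44 × 15% + 2,341 × ¥3.60 = ¥13,287.52.
Total = ¥0.00 + ¥13,287.52 = ¥13,287.52.

¥13,287.52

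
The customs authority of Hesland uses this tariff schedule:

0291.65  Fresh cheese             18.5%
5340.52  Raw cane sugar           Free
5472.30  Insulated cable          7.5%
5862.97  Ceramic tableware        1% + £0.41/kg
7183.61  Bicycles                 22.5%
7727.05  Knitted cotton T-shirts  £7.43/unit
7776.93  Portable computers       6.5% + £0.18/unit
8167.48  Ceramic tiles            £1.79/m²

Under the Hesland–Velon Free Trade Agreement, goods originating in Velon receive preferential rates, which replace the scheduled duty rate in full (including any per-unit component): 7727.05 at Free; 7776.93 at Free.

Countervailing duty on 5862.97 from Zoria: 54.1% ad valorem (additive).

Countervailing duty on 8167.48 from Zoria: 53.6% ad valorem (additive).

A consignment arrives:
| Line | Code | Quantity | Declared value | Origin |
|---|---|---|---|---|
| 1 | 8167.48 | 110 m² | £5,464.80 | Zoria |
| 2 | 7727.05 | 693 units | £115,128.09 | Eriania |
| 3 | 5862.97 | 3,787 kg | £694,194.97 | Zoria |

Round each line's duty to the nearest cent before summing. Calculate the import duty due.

Line 1 (8167.48, Zoria, 110 m², £5,464.80):
Base rate for 8167.48 is £1.79/m².
Additional duty on 8167.48 from Zoria: +53.6% ad valorem. Applied ad valorem rate = 53.6%.
Duty = £5,464.80 × 53.6% + 110 × £1.79 = £3,126.03.
Line 2 (7727.05, Eriania, 693 units, £115,128.09):
Base rate for 7727.05 is £7.43/unit.
7727.05 has an FTA preferential rate, but origin Eriania is not Velon; base rate stands.
Duty = 693 × £7.43 = £5,148.99.
Line 3 (5862.97, Zoria, 3,787 kg, £694,194.97):
Base rate for 5862.97 is 1% + £0.41/kg.
Additional duty on 5862.97 from Zoria: +54.1%. Applied ad valorem rate: 1% + 54.1% = 55.1%.
Duty = £694,194.97 × 55.1% + 3,787 × £0.41 = £384,054.10.
Total = £3,126.03 + £5,148.99 + £384,054.10 = £392,329.12.

£392,329.12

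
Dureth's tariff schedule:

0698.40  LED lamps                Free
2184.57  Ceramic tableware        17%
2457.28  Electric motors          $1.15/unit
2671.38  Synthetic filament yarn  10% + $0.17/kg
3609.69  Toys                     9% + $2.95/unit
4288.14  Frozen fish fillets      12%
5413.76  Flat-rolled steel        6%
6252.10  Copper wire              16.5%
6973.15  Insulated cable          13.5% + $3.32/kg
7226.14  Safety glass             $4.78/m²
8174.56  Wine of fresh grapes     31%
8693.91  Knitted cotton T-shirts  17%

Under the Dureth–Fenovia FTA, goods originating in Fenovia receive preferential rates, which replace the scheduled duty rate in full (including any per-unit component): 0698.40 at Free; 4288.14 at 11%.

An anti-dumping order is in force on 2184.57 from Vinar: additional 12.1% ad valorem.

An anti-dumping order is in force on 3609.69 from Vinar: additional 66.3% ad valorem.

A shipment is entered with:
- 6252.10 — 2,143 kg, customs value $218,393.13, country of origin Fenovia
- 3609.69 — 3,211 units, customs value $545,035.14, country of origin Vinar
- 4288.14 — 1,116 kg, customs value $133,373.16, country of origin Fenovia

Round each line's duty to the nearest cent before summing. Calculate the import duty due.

$470,589.83

Line 1 (6252.10, Fenovia, 2,143 kg, $218,393.13):
Base rate for 6252.10 is 16.5%.
Origin Fenovia is the FTA partner but 6252.10 is not on the preference list; base rate stands.
Duty = $218,393.13 × 16.5% = $36,034.87.
Line 2 (3609.69, Vinar, 3,211 units, $545,035.14):
Base rate for 3609.69 is 9% + $2.95/unit.
Additional duty on 3609.69 from Vinar: +66.3%. Applied ad valorem rate: 9% + 66.3% = 75.3%.
Duty = $545,035.14 × 75.3% + 3,211 × $2.95 = $419,883.91.
Line 3 (4288.14, Fenovia, 1,116 kg, $133,373.16):
Base rate for 4288.14 is 12%.
Origin Fenovia qualifies under the Dureth–Fenovia agreement and 4288.14 is covered: preferential rate 11% applies instead.
Duty = $133,373.16 × 11% = $14,671.05.
Total = $36,034.87 + $419,883.91 + $14,671.05 = $470,589.83.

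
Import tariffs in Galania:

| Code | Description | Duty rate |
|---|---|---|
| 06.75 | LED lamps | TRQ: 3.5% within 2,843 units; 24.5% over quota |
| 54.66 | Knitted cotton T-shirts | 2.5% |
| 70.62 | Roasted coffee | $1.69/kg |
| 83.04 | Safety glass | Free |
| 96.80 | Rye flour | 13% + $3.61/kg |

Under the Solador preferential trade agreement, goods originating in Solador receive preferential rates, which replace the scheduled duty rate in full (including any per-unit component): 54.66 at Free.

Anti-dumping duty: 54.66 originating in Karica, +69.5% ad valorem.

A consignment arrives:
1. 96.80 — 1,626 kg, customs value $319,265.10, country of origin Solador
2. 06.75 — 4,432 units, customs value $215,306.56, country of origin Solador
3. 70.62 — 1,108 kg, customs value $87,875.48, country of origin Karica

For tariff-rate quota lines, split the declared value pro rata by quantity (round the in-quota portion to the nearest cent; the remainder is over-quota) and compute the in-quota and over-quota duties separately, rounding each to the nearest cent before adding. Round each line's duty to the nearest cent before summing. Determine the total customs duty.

Line 1 (96.80, Solador, 1,626 kg, $319,265.10):
Base rate for 96.80 is 13% + $3.61/kg.
Origin Solador is the FTA partner but 96.80 is not on the preference list; base rate stands.
Duty = $319,265.10 × 13% + 1,626 × $3.61 = $47,374.32.
Line 2 (06.75, Solador, 4,432 units, $215,306.56):
Code 06.75 is under a tariff-rate quota (threshold 2,843 units). In-quota: 2,843 units at 3.5%; over-quota: 1,589 units at 24.5%.
Pro-rata value split: in-quota = $215,306.56 × 2,843/4,432 = $138,112.94; over-quota = $215,306.56 − $138,112.94 = $77,193.62.
In-quota duty = $138,112.94 × 3.5% = $4,833.95. Over-quota duty = $77,193.62 × 24.5% = $18,912.44.
Line duty = $4,833.95 + $18,912.44 = $23,746.39.
Line 3 (70.62, Karica, 1,108 kg, $87,875.48):
Base rate for 70.62 is $1.69/kg.
Duty = 1,108 × $1.69 = $1,872.52.
Total = $47,374.32 + $23,746.39 + $1,872.52 = $72,993.23.

$72,993.23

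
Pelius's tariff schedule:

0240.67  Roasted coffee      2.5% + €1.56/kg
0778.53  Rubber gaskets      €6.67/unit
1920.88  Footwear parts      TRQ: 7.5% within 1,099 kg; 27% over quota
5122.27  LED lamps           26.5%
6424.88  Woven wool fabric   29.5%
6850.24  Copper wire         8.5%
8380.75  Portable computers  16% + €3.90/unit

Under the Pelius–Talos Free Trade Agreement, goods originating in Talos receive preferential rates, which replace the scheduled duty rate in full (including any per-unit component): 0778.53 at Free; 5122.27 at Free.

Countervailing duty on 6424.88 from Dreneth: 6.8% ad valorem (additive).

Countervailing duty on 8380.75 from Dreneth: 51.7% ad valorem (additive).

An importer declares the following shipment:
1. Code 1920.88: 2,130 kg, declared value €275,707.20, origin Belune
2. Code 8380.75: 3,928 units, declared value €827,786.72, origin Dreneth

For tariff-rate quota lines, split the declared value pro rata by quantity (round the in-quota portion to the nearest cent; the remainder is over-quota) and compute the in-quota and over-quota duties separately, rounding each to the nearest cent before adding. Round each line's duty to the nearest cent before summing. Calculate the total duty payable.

€622,432.11

Line 1 (1920.88, Belune, 2,130 kg, €275,707.20):
Code 1920.88 is under a tariff-rate quota (threshold 1,099 kg). In-quota: 1,099 kg at 7.5%; over-quota: 1,031 kg at 27%.
Pro-rata value split: in-quota = €275,707.20 × 1,099/2,130 = €142,254.56; over-quota = €275,707.20 − €142,254.56 = €133,452.64.
In-quota duty = €142,254.56 × 7.5% = €10,669.09. Over-quota duty = €133,452.64 × 27% = €36,032.21.
Line duty = €10,669.09 + €36,032.21 = €46,701.30.
Line 2 (8380.75, Dreneth, 3,928 units, €827,786.72):
Base rate for 8380.75 is 16% + €3.90/unit.
Additional duty on 8380.75 from Dreneth: +51.7%. Applied ad valorem rate: 16% + 51.7% = 67.7%.
Duty = €827,786.72 × 67.7% + 3,928 × €3.90 = €575,730.81.
Total = €46,701.30 + €575,730.81 = €622,432.11.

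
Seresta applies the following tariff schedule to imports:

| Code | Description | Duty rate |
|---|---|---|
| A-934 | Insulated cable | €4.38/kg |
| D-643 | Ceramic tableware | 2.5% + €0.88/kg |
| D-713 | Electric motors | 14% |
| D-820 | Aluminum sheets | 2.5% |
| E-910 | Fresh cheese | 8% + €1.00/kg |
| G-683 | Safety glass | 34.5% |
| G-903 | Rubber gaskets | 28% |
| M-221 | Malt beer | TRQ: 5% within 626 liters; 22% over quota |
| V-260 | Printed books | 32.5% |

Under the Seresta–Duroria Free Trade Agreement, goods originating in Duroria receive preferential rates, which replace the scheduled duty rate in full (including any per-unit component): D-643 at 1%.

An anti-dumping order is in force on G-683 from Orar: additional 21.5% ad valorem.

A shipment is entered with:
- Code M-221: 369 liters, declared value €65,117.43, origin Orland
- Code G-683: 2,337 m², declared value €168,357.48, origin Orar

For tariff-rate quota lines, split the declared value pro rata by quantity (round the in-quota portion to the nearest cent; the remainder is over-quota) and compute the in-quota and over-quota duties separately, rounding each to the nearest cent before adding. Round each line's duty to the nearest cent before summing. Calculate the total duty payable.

€97,536.06

Line 1 (M-221, Orland, 369 liters, €65,117.43):
Code M-221 is under a tariff-rate quota (threshold 626 liters). Quantity 369 liters is within the quota, so the in-quota rate 5% applies to the full value.
Duty = €65,117.43 × 5% = €3,255.87.
Line 2 (G-683, Orar, 2,337 m², €168,357.48):
Base rate for G-683 is 34.5%.
Additional duty on G-683 from Orar: +21.5%. Applied ad valorem rate: 34.5% + 21.5% = 56%.
Duty = €168,357.48 × 56% = €94,280.19.
Total = €3,255.87 + €94,280.19 = €97,536.06.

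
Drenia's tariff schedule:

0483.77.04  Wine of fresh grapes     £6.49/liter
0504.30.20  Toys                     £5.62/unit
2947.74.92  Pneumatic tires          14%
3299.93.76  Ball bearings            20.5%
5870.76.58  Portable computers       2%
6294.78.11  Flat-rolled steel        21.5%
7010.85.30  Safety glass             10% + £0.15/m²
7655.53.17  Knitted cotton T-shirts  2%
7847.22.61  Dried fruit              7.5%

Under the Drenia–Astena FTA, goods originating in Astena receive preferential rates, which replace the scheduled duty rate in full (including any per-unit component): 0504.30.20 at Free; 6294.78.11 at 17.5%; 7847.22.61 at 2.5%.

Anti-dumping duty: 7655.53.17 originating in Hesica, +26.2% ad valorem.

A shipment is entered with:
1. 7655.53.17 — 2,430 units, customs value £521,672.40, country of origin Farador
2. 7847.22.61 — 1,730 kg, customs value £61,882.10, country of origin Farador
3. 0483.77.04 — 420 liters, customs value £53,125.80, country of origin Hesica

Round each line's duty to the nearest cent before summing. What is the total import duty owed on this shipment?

Line 1 (7655.53.17, Farador, 2,430 units, £521,672.40):
Base rate for 7655.53.17 is 2%.
The additional-duty order on 7655.53.17 targets Hesica, not Farador; it does not apply.
Duty = £521,672.40 × 2% = £10,433.45.
Line 2 (7847.22.61, Farador, 1,730 kg, £61,882.10):
Base rate for 7847.22.61 is 7.5%.
7847.22.61 has an FTA preferential rate, but origin Farador is not Astena; base rate stands.
Duty = £61,882.10 × 7.5% = £4,641.16.
Line 3 (0483.77.04, Hesica, 420 liters, £53,125.80):
Base rate for 0483.77.04 is £6.49/liter.
Duty = 420 × £6.49 = £2,725.80.
Total = £10,433.45 + £4,641.16 + £2,725.80 = £17,800.41.

£17,800.41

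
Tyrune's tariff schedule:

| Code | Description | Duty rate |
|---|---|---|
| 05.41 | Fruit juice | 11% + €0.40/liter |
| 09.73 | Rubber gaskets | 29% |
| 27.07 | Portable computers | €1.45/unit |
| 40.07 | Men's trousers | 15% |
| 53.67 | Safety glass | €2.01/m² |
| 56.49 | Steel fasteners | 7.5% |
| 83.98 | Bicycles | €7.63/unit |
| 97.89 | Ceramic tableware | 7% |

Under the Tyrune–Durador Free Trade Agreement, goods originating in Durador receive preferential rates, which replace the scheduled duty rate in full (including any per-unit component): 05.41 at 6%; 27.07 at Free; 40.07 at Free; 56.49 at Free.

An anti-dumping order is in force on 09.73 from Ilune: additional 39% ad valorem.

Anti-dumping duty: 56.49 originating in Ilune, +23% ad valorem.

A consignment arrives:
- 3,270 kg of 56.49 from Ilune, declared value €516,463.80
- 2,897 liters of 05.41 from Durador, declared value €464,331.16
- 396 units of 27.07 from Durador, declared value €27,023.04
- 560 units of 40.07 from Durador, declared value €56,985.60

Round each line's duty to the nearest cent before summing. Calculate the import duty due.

Line 1 (56.49, Ilune, 3,270 kg, €516,463.80):
Base rate for 56.49 is 7.5%.
56.49 has an FTA preferential rate, but origin Ilune is not Durador; base rate stands.
Additional duty on 56.49 from Ilune: +23%. Applied ad valorem rate: 7.5% + 23% = 30.5%.
Duty = €516,463.80 × 30.5% = €157,521.46.
Line 2 (05.41, Durador, 2,897 liters, €464,331.16):
Base rate for 05.41 is 11% + €0.40/liter.
Origin Durador qualifies under the Tyrune–Durador agreement and 05.41 is covered: preferential rate 6% applies instead.
Duty = €464,331.16 × 6% = €27,859.87.
Line 3 (27.07, Durador, 396 units, €27,023.04):
Base rate for 27.07 is €1.45/unit.
Origin Durador qualifies under the Tyrune–Durador agreement and 27.07 is covered: preferential rate Free applies instead.
Duty = €27,023.04 × 0% = €0.00.
Line 4 (40.07, Durador, 560 units, €56,985.60):
Base rate for 40.07 is 15%.
Origin Durador qualifies under the Tyrune–Durador agreement and 40.07 is covered: preferential rate Free applies instead.
Duty = €56,985.60 × 0% = €0.00.
Total = €157,521.46 + €27,859.87 + €0.00 + €0.00 = €185,381.33.

€185,381.33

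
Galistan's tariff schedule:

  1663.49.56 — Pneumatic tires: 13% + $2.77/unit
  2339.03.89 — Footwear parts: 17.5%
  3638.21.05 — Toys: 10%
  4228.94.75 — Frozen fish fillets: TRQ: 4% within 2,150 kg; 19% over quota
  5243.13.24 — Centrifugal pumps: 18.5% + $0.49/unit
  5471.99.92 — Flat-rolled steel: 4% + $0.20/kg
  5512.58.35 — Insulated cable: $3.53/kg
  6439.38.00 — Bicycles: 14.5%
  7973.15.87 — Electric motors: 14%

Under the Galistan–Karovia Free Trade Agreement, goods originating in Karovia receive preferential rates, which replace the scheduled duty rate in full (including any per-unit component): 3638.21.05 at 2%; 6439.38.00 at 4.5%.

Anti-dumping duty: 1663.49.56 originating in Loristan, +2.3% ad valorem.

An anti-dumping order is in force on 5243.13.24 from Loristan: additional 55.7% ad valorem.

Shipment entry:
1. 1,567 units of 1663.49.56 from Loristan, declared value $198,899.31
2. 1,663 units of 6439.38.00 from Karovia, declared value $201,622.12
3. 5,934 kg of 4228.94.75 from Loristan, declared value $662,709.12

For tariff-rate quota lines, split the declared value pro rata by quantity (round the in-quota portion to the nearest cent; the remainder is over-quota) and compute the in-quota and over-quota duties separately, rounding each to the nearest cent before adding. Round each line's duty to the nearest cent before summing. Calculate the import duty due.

$133,743.11

Line 1 (1663.49.56, Loristan, 1,567 units, $198,899.31):
Base rate for 1663.49.56 is 13% + $2.77/unit.
Additional duty on 1663.49.56 from Loristan: +2.3%. Applied ad valorem rate: 13% + 2.3% = 15.3%.
Duty = $198,899.31 × 15.3% + 1,567 × $2.77 = $34,772.18.
Line 2 (6439.38.00, Karovia, 1,663 units, $201,622.12):
Base rate for 6439.38.00 is 14.5%.
Origin Karovia qualifies under the Galistan–Karovia agreement and 6439.38.00 is covered: preferential rate 4.5% applies instead.
Duty = $201,622.12 × 4.5% = $9,073.00.
Line 3 (4228.94.75, Loristan, 5,934 kg, $662,709.12):
Code 4228.94.75 is under a tariff-rate quota (threshold 2,150 kg). In-quota: 2,150 kg at 4%; over-quota: 3,784 kg at 19%.
Pro-rata value split: in-quota = $662,709.12 × 2,150/5,934 = $240,112.00; over-quota = $662,709.12 − $240,112.00 = $422,597.12.
In-quota duty = $240,112.00 × 4% = $9,604.48. Over-quota duty = $422,597.12 × 19% = $80,293.45.
Line duty = $9,604.48 + $80,293.45 = $89,897.93.
Total = $34,772.18 + $9,073.00 + $89,897.93 = $133,743.11.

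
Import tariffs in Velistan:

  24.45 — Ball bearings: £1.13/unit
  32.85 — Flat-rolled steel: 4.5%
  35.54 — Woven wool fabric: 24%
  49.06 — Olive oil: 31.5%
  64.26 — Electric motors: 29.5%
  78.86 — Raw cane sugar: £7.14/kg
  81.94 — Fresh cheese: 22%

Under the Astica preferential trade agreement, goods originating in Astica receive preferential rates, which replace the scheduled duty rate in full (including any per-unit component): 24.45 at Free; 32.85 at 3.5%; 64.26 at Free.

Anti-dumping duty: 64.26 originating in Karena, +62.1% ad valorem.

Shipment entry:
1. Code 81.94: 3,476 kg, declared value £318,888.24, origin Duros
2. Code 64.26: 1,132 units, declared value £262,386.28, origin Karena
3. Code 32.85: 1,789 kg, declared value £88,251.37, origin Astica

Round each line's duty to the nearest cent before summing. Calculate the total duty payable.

£313,590.04

Line 1 (81.94, Duros, 3,476 kg, £318,888.24):
Base rate for 81.94 is 22%.
Duty = £318,888.24 × 22% = £70,155.41.
Line 2 (64.26, Karena, 1,132 units, £262,386.28):
Base rate for 64.26 is 29.5%.
64.26 has an FTA preferential rate, but origin Karena is not Astica; base rate stands.
Additional duty on 64.26 from Karena: +62.1%. Applied ad valorem rate: 29.5% + 62.1% = 91.6%.
Duty = £262,386.28 × 91.6% = £240,345.83.
Line 3 (32.85, Astica, 1,789 kg, £88,251.37):
Base rate for 32.85 is 4.5%.
Origin Astica qualifies under the Velistan–Astica agreement and 32.85 is covered: preferential rate 3.5% applies instead.
Duty = £88,251.37 × 3.5% = £3,088.80.
Total = £70,155.41 + £240,345.83 + £3,088.80 = £313,590.04.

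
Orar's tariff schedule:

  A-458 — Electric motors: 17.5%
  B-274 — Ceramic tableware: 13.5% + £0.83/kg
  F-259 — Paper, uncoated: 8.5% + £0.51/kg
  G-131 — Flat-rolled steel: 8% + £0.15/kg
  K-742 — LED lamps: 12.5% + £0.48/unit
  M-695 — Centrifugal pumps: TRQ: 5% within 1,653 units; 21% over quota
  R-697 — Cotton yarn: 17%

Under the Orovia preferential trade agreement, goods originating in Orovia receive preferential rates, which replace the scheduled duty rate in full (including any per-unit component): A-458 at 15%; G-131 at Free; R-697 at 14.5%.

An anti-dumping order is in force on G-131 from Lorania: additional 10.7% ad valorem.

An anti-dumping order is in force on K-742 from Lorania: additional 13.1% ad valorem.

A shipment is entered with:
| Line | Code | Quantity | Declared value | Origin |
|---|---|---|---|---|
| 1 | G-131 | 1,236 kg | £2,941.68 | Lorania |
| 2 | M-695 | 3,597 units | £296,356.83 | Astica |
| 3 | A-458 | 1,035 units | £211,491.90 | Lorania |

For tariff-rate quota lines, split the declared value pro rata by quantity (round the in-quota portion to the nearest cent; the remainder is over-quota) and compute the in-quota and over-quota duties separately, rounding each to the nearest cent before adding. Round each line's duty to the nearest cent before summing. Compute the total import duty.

£78,190.99

Line 1 (G-131, Lorania, 1,236 kg, £2,941.68):
Base rate for G-131 is 8% + £0.15/kg.
G-131 has an FTA preferential rate, but origin Lorania is not Orovia; base rate stands.
Additional duty on G-131 from Lorania: +10.7%. Applied ad valorem rate: 8% + 10.7% = 18.7%.
Duty = £2,941.68 × 18.7% + 1,236 × £0.15 = £735.49.
Line 2 (M-695, Astica, 3,597 units, £296,356.83):
Code M-695 is under a tariff-rate quota (threshold 1,653 units). In-quota: 1,653 units at 5%; over-quota: 1,944 units at 21%.
Pro-rata value split: in-quota = £296,356.83 × 1,653/3,597 = £136,190.67; over-quota = £296,356.83 − £136,190.67 = £160,166.16.
In-quota duty = £136,190.67 × 5% = £6,809.53. Over-quota duty = £160,166.16 × 21% = £33,634.89.
Line duty = £6,809.53 + £33,634.89 = £40,444.42.
Line 3 (A-458, Lorania, 1,035 units, £211,491.90):
Base rate for A-458 is 17.5%.
A-458 has an FTA preferential rate, but origin Lorania is not Orovia; base rate stands.
Duty = £211,491.90 × 17.5% = £37,011.08.
Total = £735.49 + £40,444.42 + £37,011.08 = £78,190.99.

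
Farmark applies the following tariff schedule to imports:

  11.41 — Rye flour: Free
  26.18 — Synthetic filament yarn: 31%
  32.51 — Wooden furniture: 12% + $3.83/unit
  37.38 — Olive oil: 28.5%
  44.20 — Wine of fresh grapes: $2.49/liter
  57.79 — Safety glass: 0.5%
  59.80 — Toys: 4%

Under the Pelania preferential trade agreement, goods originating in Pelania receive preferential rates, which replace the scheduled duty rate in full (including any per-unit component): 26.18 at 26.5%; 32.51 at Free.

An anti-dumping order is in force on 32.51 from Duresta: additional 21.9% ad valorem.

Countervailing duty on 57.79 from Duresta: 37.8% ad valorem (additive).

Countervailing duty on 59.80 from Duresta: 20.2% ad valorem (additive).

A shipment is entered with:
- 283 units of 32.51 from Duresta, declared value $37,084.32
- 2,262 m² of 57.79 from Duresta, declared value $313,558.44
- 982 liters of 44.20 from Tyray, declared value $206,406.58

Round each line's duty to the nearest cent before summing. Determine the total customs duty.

Line 1 (32.51, Duresta, 283 units, $37,084.32):
Base rate for 32.51 is 12% + $3.83/unit.
32.51 has an FTA preferential rate, but origin Duresta is not Pelania; base rate stands.
Additional duty on 32.51 from Duresta: +21.9%. Applied ad valorem rate: 12% + 21.9% = 33.9%.
Duty = $37,084.32 × 33.9% + 283 × $3.83 = $13,655.47.
Line 2 (57.79, Duresta, 2,262 m², $313,558.44):
Base rate for 57.79 is 0.5%.
Additional duty on 57.79 from Duresta: +37.8%. Applied ad valorem rate: 0.5% + 37.8% = 38.3%.
Duty = $313,558.44 × 38.3% = $120,092.88.
Line 3 (44.20, Tyray, 982 liters, $206,406.58):
Base rate for 44.20 is $2.49/liter.
Duty = 982 × $2.49 = $2,445.18.
Total = $13,655.47 + $120,092.88 + $2,445.18 = $136,193.53.

$136,193.53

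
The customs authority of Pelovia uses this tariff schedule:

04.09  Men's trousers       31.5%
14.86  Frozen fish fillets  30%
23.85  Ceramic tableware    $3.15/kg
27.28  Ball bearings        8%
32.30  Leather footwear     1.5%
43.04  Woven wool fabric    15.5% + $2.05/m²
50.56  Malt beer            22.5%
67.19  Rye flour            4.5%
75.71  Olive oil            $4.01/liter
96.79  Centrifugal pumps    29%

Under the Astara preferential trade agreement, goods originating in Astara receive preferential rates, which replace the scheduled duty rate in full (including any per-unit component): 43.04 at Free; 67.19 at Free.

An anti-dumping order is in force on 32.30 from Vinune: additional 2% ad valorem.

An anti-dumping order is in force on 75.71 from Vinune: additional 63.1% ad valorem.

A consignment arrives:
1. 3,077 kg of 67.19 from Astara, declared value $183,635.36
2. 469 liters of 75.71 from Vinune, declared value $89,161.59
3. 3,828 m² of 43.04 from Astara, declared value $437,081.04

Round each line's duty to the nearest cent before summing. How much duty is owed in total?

Line 1 (67.19, Astara, 3,077 kg, $183,635.36):
Base rate for 67.19 is 4.5%.
Origin Astara qualifies under the Pelovia–Astara agreement and 67.19 is covered: preferential rate Free applies instead.
Duty = $183,635.36 × 0% = $0.00.
Line 2 (75.71, Vinune, 469 liters, $89,161.59):
Base rate for 75.71 is $4.01/liter.
Additional duty on 75.71 from Vinune: +63.1% ad valorem. Applied ad valorem rate = 63.1%.
Duty = $89,161.59 × 63.1% + 469 × $4.01 = $58,141.65.
Line 3 (43.04, Astara, 3,828 m², $437,081.04):
Base rate for 43.04 is 15.5% + $2.05/m².
Origin Astara qualifies under the Pelovia–Astara agreement and 43.04 is covered: preferential rate Free applies instead.
Duty = $437,081.04 × 0% = $0.00.
Total = $0.00 + $58,141.65 + $0.00 = $58,141.65.

$58,141.65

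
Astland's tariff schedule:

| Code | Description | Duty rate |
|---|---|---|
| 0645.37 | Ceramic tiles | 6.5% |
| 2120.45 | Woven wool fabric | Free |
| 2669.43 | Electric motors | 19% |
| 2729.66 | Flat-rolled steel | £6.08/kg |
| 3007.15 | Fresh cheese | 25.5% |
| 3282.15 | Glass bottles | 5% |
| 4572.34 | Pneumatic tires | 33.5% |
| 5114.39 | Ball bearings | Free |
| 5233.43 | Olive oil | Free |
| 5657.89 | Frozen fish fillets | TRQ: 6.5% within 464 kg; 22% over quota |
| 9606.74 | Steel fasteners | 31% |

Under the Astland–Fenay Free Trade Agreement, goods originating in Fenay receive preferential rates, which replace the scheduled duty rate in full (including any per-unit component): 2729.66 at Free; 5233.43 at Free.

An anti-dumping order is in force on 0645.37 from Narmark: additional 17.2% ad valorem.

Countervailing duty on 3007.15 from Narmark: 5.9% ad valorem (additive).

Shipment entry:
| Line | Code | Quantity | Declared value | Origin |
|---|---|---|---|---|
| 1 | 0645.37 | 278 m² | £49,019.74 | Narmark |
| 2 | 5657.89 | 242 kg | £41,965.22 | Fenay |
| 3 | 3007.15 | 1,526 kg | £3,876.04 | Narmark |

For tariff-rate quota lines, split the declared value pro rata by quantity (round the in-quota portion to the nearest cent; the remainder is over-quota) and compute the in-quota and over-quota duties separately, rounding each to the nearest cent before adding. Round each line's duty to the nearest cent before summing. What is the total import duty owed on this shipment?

Line 1 (0645.37, Narmark, 278 m², £49,019.74):
Base rate for 0645.37 is 6.5%.
Additional duty on 0645.37 from Narmark: +17.2%. Applied ad valorem rate: 6.5% + 17.2% = 23.7%.
Duty = £49,019.74 × 23.7% = £11,617.68.
Line 2 (5657.89, Fenay, 242 kg, £41,965.22):
Code 5657.89 is under a tariff-rate quota (threshold 464 kg). Quantity 242 kg is within the quota, so the in-quota rate 6.5% applies to the full value.
Duty = £41,965.22 × 6.5% = £2,727.74.
Line 3 (3007.15, Narmark, 1,526 kg, £3,876.04):
Base rate for 3007.15 is 25.5%.
Additional duty on 3007.15 from Narmark: +5.9%. Applied ad valorem rate: 25.5% + 5.9% = 31.4%.
Duty = £3,876.04 × 31.4% = £1,217.08.
Total = £11,617.68 + £2,727.74 + £1,217.08 = £15,562.50.

£15,562.50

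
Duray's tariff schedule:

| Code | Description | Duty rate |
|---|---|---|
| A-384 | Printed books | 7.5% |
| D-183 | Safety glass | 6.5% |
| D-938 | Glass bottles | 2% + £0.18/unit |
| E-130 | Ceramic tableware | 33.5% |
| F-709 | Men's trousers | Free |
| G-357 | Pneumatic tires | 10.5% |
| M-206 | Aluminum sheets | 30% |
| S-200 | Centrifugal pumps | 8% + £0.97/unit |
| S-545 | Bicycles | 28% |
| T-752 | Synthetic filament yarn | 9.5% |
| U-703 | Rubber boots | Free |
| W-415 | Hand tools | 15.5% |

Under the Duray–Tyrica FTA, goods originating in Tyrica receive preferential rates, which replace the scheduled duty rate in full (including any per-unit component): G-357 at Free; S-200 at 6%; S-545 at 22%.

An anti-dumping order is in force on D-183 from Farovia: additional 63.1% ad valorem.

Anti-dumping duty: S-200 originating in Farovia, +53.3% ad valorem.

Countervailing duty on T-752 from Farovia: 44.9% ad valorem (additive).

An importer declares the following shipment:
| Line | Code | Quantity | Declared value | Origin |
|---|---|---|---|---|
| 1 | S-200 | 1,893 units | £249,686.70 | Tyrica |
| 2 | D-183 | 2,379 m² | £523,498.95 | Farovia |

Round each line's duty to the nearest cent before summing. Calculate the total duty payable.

Line 1 (S-200, Tyrica, 1,893 units, £249,686.70):
Base rate for S-200 is 8% + £0.97/unit.
Origin Tyrica qualifies under the Duray–Tyrica agreement and S-200 is covered: preferential rate 6% applies instead.
The additional-duty order on S-200 targets Farovia, not Tyrica; it does not apply.
Duty = £249,686.70 × 6% = £14,981.20.
Line 2 (D-183, Farovia, 2,379 m², £523,498.95):
Base rate for D-183 is 6.5%.
Additional duty on D-183 from Farovia: +63.1%. Applied ad valorem rate: 6.5% + 63.1% = 69.6%.
Duty = £523,498.95 × 69.6% = £364,355.27.
Total = £14,981.20 + £364,355.27 = £379,336.47.

£379,336.47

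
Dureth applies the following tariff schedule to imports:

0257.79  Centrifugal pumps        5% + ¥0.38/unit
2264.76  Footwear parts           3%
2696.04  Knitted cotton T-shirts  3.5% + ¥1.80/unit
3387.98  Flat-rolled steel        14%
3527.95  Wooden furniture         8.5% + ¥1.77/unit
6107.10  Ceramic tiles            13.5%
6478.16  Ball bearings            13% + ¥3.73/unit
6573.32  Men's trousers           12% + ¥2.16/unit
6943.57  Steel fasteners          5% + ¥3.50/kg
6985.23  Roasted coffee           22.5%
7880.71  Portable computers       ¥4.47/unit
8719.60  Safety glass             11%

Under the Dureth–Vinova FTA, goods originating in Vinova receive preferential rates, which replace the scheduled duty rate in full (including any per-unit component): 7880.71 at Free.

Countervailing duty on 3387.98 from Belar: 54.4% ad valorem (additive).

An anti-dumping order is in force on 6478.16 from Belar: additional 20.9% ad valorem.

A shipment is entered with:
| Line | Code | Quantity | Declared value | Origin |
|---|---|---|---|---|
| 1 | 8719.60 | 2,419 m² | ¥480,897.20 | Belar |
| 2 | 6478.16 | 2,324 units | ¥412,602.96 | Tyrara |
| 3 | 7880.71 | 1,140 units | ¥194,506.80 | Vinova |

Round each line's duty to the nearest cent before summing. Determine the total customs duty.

Line 1 (8719.60, Belar, 2,419 m², ¥480,897.20):
Base rate for 8719.60 is 11%.
Duty = ¥480,897.20 × 11% = ¥52,898.69.
Line 2 (6478.16, Tyrara, 2,324 units, ¥412,602.96):
Base rate for 6478.16 is 13% + ¥3.73/unit.
The additional-duty order on 6478.16 targets Belar, not Tyrara; it does not apply.
Duty = ¥412,602.96 × 13% + 2,324 × ¥3.73 = ¥62,306.90.
Line 3 (7880.71, Vinova, 1,140 units, ¥194,506.80):
Base rate for 7880.71 is ¥4.47/unit.
Origin Vinova qualifies under the Dureth–Vinova agreement and 7880.71 is covered: preferential rate Free applies instead.
Duty = ¥194,506.80 × 0% = ¥0.00.
Total = ¥52,898.69 + ¥62,306.90 + ¥0.00 = ¥115,205.59.

¥115,205.59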